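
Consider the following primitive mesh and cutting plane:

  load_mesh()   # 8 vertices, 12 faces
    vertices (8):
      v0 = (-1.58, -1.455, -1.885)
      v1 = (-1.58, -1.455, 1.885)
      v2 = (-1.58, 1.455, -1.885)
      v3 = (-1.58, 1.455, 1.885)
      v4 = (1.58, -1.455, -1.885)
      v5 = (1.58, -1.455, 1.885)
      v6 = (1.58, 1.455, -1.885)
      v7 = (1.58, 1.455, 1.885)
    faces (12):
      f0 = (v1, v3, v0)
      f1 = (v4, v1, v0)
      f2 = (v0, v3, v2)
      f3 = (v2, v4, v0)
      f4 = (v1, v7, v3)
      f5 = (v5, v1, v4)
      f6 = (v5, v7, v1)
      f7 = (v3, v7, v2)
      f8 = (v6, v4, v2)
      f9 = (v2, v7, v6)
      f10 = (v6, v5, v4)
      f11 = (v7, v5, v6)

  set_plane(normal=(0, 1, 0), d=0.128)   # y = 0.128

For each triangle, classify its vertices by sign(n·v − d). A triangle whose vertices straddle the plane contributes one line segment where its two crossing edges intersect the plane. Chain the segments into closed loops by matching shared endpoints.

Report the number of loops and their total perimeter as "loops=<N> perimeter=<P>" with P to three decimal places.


Straddling triangles (8 of 12):
  (v1,v3,v0) [-+-] → (-1.58, 0.128, 1.885)–(-1.58, 0.128, 0.165828)  len=1.7192
  (v0,v3,v2) [-++] → (-1.58, 0.128, 0.165828)–(-1.58, 0.128, -1.885)  len=2.0508
  (v2,v4,v0) [+--] → (-0.138997, 0.128, -1.885)–(-1.58, 0.128, -1.885)  len=1.4410
  (v1,v7,v3) [-++] → (0.138997, 0.128, 1.885)–(-1.58, 0.128, 1.885)  len=1.7190
  (v5,v7,v1) [-+-] → (1.58, 0.128, 1.885)–(0.138997, 0.128, 1.885)  len=1.4410
  (v6,v4,v2) [+-+] → (1.58, 0.128, -1.885)–(-0.138997, 0.128, -1.885)  len=1.7190
  (v6,v5,v4) [+--] → (1.58, 0.128, -0.165828)–(1.58, 0.128, -1.885)  len=1.7192
  (v7,v5,v6) [+-+] → (1.58, 0.128, 1.885)–(1.58, 0.128, -0.165828)  len=2.0508

Chained into 1 loop(s):
  loop 1: 8 segments, perimeter = 13.8600
Total perimeter = 13.860

loops=1 perimeter=13.860


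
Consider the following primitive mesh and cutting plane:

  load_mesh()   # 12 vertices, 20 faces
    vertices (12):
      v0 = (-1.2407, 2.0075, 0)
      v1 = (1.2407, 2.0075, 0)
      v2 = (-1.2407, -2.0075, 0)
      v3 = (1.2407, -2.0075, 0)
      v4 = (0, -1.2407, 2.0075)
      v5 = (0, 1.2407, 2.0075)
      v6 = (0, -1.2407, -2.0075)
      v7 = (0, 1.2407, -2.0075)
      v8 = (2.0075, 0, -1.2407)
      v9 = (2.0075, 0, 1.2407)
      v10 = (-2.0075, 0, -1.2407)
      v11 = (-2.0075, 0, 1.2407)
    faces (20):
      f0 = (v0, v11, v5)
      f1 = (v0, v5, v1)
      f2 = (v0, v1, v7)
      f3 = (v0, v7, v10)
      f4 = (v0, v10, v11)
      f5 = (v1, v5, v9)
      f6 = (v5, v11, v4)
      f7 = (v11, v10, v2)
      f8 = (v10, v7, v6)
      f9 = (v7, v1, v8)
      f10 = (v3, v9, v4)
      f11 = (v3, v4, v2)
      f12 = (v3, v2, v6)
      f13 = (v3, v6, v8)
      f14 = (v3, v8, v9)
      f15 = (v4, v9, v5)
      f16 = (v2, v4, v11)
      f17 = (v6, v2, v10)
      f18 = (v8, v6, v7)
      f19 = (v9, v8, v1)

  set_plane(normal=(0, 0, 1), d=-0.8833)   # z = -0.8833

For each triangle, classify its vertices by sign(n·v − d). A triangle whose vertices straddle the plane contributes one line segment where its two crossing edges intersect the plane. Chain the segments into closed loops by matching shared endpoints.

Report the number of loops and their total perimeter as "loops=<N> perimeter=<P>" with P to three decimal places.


loops=1 perimeter=11.432

Straddling triangles (10 of 20):
  (v0,v1,v7) [++-] → (0.694792, 1.67011, -0.8833)–(-0.694792, 1.67011, -0.8833)  len=1.3896
  (v0,v7,v10) [+--] → (-0.694792, 1.67011, -0.8833)–(-1.78661, 0.578287, -0.8833)  len=1.5441
  (v0,v10,v11) [+-+] → (-1.78661, 0.578287, -0.8833)–(-2.0075, 0, -0.8833)  len=0.6190
  (v11,v10,v2) [+-+] → (-2.0075, 0, -0.8833)–(-1.78661, -0.578287, -0.8833)  len=0.6190
  (v7,v1,v8) [-+-] → (0.694792, 1.67011, -0.8833)–(1.78661, 0.578287, -0.8833)  len=1.5441
  (v3,v2,v6) [++-] → (-0.694792, -1.67011, -0.8833)–(0.694792, -1.67011, -0.8833)  len=1.3896
  (v3,v6,v8) [+--] → (0.694792, -1.67011, -0.8833)–(1.78661, -0.578287, -0.8833)  len=1.5441
  (v3,v8,v9) [+-+] → (1.78661, -0.578287, -0.8833)–(2.0075, 0, -0.8833)  len=0.6190
  (v6,v2,v10) [-+-] → (-0.694792, -1.67011, -0.8833)–(-1.78661, -0.578287, -0.8833)  len=1.5441
  (v9,v8,v1) [+-+] → (2.0075, 0, -0.8833)–(1.78661, 0.578287, -0.8833)  len=0.6190

Chained into 1 loop(s):
  loop 1: 10 segments, perimeter = 11.4316
Total perimeter = 11.432


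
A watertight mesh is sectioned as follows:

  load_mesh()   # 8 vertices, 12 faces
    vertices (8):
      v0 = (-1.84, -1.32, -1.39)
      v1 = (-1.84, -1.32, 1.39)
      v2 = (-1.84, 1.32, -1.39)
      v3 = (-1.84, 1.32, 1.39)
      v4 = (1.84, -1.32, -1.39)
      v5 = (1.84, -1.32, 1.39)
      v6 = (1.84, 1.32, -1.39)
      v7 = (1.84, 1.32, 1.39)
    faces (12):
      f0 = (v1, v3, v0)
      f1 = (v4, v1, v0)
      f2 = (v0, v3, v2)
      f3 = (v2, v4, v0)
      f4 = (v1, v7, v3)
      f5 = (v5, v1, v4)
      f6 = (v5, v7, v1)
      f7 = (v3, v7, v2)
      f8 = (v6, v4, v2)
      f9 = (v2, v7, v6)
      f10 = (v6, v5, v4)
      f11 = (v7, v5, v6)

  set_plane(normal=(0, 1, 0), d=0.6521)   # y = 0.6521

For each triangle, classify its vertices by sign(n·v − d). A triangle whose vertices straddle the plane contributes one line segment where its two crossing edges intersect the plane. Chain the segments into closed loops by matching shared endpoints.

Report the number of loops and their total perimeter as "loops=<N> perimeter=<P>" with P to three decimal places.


Straddling triangles (8 of 12):
  (v1,v3,v0) [-+-] → (-1.84, 0.6521, 1.39)–(-1.84, 0.6521, 0.686681)  len=0.7033
  (v0,v3,v2) [-++] → (-1.84, 0.6521, 0.686681)–(-1.84, 0.6521, -1.39)  len=2.0767
  (v2,v4,v0) [+--] → (-0.908988, 0.6521, -1.39)–(-1.84, 0.6521, -1.39)  len=0.9310
  (v1,v7,v3) [-++] → (0.908988, 0.6521, 1.39)–(-1.84, 0.6521, 1.39)  len=2.7490
  (v5,v7,v1) [-+-] → (1.84, 0.6521, 1.39)–(0.908988, 0.6521, 1.39)  len=0.9310
  (v6,v4,v2) [+-+] → (1.84, 0.6521, -1.39)–(-0.908988, 0.6521, -1.39)  len=2.7490
  (v6,v5,v4) [+--] → (1.84, 0.6521, -0.686681)–(1.84, 0.6521, -1.39)  len=0.7033
  (v7,v5,v6) [+-+] → (1.84, 0.6521, 1.39)–(1.84, 0.6521, -0.686681)  len=2.0767

Chained into 1 loop(s):
  loop 1: 8 segments, perimeter = 12.9200
Total perimeter = 12.920

loops=1 perimeter=12.920


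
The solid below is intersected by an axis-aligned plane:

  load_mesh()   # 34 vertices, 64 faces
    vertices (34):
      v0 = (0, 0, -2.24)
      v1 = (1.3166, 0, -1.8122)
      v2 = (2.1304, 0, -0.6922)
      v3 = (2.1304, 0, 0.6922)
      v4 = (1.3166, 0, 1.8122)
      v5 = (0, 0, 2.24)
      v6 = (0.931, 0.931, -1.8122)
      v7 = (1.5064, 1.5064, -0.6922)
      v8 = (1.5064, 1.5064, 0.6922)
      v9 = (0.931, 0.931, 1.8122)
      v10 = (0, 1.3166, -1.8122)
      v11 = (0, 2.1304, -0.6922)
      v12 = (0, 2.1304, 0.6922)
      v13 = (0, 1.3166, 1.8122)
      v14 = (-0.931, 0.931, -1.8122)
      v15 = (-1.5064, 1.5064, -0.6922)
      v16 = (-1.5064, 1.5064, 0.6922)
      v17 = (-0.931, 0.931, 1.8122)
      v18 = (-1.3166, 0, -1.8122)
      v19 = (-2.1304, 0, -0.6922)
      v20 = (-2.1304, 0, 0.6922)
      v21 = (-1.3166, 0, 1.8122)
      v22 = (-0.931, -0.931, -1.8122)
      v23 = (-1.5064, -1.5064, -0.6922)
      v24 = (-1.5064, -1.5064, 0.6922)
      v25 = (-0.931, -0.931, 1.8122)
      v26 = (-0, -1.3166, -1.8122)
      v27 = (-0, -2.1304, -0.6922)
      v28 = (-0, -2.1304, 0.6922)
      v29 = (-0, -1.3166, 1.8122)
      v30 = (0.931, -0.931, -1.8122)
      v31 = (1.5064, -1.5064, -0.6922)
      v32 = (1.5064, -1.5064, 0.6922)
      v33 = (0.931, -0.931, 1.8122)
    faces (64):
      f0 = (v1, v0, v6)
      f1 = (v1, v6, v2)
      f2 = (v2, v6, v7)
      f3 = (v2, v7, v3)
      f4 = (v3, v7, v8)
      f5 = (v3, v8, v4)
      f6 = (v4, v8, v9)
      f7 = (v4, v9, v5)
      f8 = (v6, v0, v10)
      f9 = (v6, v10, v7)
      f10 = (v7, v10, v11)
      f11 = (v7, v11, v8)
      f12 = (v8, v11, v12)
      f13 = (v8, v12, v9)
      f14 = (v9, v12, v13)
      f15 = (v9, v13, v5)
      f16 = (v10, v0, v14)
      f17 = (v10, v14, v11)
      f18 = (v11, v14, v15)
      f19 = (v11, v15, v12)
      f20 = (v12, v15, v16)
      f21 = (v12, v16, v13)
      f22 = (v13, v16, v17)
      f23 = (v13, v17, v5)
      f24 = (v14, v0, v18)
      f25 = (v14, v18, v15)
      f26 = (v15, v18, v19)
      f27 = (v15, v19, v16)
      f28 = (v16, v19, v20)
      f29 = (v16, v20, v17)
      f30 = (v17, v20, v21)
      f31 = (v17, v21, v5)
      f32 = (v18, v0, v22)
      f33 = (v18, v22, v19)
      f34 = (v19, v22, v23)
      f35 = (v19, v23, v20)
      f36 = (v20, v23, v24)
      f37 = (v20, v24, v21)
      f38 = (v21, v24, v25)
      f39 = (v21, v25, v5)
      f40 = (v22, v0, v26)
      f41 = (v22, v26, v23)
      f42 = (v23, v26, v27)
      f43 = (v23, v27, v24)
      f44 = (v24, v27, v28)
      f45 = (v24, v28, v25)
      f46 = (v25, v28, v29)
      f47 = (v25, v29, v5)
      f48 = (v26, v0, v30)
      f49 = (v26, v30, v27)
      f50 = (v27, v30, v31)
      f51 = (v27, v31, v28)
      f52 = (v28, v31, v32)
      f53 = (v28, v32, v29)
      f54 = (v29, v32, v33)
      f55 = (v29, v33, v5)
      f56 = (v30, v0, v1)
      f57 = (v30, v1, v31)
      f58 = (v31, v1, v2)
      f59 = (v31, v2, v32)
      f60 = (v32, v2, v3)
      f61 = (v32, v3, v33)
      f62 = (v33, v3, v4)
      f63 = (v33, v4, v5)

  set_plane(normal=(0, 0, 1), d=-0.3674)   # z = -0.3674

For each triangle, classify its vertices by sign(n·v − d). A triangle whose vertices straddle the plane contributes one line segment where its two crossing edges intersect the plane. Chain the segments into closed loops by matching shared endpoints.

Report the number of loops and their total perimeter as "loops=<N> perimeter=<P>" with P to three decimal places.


Straddling triangles (16 of 64):
  (v2,v7,v3) [--+] → (1.6528, 1.15298, -0.3674)–(2.1304, 0, -0.3674)  len=1.2480
  (v3,v7,v8) [+-+] → (1.6528, 1.15298, -0.3674)–(1.5064, 1.5064, -0.3674)  len=0.3825
  (v7,v11,v8) [--+] → (0.353423, 1.984, -0.3674)–(1.5064, 1.5064, -0.3674)  len=1.2480
  (v8,v11,v12) [+-+] → (0.353423, 1.984, -0.3674)–(0, 2.1304, -0.3674)  len=0.3825
  (v11,v15,v12) [--+] → (-1.15298, 1.6528, -0.3674)–(0, 2.1304, -0.3674)  len=1.2480
  (v12,v15,v16) [+-+] → (-1.15298, 1.6528, -0.3674)–(-1.5064, 1.5064, -0.3674)  len=0.3825
  (v15,v19,v16) [--+] → (-1.984, 0.353423, -0.3674)–(-1.5064, 1.5064, -0.3674)  len=1.2480
  (v16,v19,v20) [+-+] → (-1.984, 0.353423, -0.3674)–(-2.1304, 0, -0.3674)  len=0.3825
  (v19,v23,v20) [--+] → (-1.6528, -1.15298, -0.3674)–(-2.1304, 0, -0.3674)  len=1.2480
  (v20,v23,v24) [+-+] → (-1.6528, -1.15298, -0.3674)–(-1.5064, -1.5064, -0.3674)  len=0.3825
  (v23,v27,v24) [--+] → (-0.353423, -1.984, -0.3674)–(-1.5064, -1.5064, -0.3674)  len=1.2480
  (v24,v27,v28) [+-+] → (-0.353423, -1.984, -0.3674)–(0, -2.1304, -0.3674)  len=0.3825
  (v27,v31,v28) [--+] → (1.15298, -1.6528, -0.3674)–(0, -2.1304, -0.3674)  len=1.2480
  (v28,v31,v32) [+-+] → (1.15298, -1.6528, -0.3674)–(1.5064, -1.5064, -0.3674)  len=0.3825
  (v31,v2,v32) [--+] → (1.984, -0.353423, -0.3674)–(1.5064, -1.5064, -0.3674)  len=1.2480
  (v32,v2,v3) [+-+] → (1.984, -0.353423, -0.3674)–(2.1304, 0, -0.3674)  len=0.3825

Chained into 1 loop(s):
  loop 1: 16 segments, perimeter = 13.0442
Total perimeter = 13.044

loops=1 perimeter=13.044


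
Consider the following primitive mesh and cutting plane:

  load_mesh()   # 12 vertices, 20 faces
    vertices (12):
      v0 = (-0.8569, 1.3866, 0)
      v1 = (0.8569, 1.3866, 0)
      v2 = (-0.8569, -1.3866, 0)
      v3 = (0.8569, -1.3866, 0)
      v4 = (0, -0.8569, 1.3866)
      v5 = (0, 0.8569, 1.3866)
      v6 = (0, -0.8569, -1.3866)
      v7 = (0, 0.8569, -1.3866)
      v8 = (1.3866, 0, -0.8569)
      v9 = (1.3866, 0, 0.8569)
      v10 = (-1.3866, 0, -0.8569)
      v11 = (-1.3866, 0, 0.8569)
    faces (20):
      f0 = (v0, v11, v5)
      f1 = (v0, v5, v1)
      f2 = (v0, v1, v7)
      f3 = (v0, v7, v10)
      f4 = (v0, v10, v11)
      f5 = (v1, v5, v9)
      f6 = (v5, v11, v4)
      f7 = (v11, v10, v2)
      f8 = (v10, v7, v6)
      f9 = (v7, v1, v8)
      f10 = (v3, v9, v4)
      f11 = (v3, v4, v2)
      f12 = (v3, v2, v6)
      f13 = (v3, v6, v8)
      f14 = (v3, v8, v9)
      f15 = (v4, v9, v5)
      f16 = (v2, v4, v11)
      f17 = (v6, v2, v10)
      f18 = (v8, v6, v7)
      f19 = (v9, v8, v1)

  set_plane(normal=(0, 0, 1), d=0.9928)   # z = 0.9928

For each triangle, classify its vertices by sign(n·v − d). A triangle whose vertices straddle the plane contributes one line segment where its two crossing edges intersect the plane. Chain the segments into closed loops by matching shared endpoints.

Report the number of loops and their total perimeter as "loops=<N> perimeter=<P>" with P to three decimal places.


loops=1 perimeter=6.308

Straddling triangles (8 of 20):
  (v0,v11,v5) [--+] → (-1.03085, 0.219847, 0.9928)–(-0.243363, 1.00734, 0.9928)  len=1.1137
  (v0,v5,v1) [-+-] → (-0.243363, 1.00734, 0.9928)–(0.243363, 1.00734, 0.9928)  len=0.4867
  (v1,v5,v9) [-+-] → (0.243363, 1.00734, 0.9928)–(1.03085, 0.219847, 0.9928)  len=1.1137
  (v5,v11,v4) [+-+] → (-1.03085, 0.219847, 0.9928)–(-1.03085, -0.219847, 0.9928)  len=0.4397
  (v3,v9,v4) [--+] → (1.03085, -0.219847, 0.9928)–(0.243363, -1.00734, 0.9928)  len=1.1137
  (v3,v4,v2) [-+-] → (0.243363, -1.00734, 0.9928)–(-0.243363, -1.00734, 0.9928)  len=0.4867
  (v4,v9,v5) [+-+] → (1.03085, -0.219847, 0.9928)–(1.03085, 0.219847, 0.9928)  len=0.4397
  (v2,v4,v11) [-+-] → (-0.243363, -1.00734, 0.9928)–(-1.03085, -0.219847, 0.9928)  len=1.1137

Chained into 1 loop(s):
  loop 1: 8 segments, perimeter = 6.3076
Total perimeter = 6.308


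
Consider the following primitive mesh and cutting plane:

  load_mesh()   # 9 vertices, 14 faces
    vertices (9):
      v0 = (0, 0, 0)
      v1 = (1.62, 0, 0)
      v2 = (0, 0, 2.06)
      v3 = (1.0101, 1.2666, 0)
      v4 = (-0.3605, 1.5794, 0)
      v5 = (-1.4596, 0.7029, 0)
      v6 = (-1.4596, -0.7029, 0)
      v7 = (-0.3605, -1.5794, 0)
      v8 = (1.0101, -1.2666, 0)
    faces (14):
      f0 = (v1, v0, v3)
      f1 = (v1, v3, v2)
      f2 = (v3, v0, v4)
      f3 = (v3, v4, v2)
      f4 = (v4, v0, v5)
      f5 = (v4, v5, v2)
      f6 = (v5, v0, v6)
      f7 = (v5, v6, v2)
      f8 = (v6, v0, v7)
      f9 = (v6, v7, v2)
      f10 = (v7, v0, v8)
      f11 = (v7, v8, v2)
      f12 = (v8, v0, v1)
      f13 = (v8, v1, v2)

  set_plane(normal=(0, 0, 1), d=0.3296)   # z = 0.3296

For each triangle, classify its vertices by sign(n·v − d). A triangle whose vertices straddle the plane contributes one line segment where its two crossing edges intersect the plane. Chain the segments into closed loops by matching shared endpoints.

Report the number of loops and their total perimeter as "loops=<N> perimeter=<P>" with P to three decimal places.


Straddling triangles (7 of 14):
  (v1,v3,v2) [--+] → (0.848484, 1.06394, 0.3296)–(1.3608, 0, 0.3296)  len=1.1809
  (v3,v4,v2) [--+] → (-0.30282, 1.3267, 0.3296)–(0.848484, 1.06394, 0.3296)  len=1.1809
  (v4,v5,v2) [--+] → (-1.22606, 0.590436, 0.3296)–(-0.30282, 1.3267, 0.3296)  len=1.1809
  (v5,v6,v2) [--+] → (-1.22606, -0.590436, 0.3296)–(-1.22606, 0.590436, 0.3296)  len=1.1809
  (v6,v7,v2) [--+] → (-0.30282, -1.3267, 0.3296)–(-1.22606, -0.590436, 0.3296)  len=1.1809
  (v7,v8,v2) [--+] → (0.848484, -1.06394, 0.3296)–(-0.30282, -1.3267, 0.3296)  len=1.1809
  (v8,v1,v2) [--+] → (1.3608, 0, 0.3296)–(0.848484, -1.06394, 0.3296)  len=1.1809

Chained into 1 loop(s):
  loop 1: 7 segments, perimeter = 8.2662
Total perimeter = 8.266

loops=1 perimeter=8.266


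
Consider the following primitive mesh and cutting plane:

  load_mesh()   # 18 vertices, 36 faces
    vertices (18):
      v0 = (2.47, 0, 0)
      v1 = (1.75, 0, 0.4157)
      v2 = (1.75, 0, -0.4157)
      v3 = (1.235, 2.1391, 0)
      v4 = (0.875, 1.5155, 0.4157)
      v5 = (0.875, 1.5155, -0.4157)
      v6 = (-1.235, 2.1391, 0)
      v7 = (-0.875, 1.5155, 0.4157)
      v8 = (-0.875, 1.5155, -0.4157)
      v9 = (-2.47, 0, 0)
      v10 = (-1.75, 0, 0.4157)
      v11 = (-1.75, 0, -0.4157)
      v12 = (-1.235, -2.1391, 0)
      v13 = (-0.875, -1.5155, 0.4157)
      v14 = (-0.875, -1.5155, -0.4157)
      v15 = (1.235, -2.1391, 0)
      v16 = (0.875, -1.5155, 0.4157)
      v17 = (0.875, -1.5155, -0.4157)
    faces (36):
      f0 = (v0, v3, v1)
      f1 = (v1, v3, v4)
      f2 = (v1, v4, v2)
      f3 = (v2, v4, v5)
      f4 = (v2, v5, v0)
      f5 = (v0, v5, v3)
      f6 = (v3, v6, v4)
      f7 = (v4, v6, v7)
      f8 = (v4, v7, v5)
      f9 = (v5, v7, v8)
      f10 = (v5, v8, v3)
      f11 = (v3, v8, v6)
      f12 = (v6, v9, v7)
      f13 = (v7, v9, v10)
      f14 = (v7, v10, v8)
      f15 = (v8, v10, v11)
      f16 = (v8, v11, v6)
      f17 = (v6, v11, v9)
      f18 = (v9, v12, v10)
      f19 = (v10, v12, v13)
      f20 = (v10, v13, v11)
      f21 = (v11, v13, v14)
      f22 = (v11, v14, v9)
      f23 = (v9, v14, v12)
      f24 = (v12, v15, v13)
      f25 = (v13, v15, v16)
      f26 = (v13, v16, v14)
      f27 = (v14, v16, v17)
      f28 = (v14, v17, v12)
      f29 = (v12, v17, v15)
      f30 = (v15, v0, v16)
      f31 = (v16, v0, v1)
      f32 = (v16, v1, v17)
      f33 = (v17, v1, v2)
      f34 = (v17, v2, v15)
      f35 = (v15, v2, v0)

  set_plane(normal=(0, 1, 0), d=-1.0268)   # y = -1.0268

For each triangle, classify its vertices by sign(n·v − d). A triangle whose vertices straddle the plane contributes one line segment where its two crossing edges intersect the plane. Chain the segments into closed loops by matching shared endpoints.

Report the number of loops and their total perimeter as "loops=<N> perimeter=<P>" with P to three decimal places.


loops=2 perimeter=4.988

Straddling triangles (12 of 36):
  (v9,v12,v10) [+-+] → (-1.87718, -1.0268, 0)–(-1.50279, -1.0268, 0.216158)  len=0.4323
  (v10,v12,v13) [+--] → (-1.50279, -1.0268, 0.216158)–(-1.15716, -1.0268, 0.4157)  len=0.3991
  (v10,v13,v11) [+-+] → (-1.15716, -1.0268, 0.4157)–(-1.15716, -1.0268, 0.1476)  len=0.2681
  (v11,v13,v14) [+--] → (-1.15716, -1.0268, 0.1476)–(-1.15716, -1.0268, -0.4157)  len=0.5633
  (v11,v14,v9) [+-+] → (-1.15716, -1.0268, -0.4157)–(-1.38934, -1.0268, -0.28165)  len=0.2681
  (v9,v14,v12) [+--] → (-1.38934, -1.0268, -0.28165)–(-1.87718, -1.0268, 0)  len=0.5633
  (v15,v0,v16) [-+-] → (1.87718, -1.0268, 0)–(1.38934, -1.0268, 0.28165)  len=0.5633
  (v16,v0,v1) [-++] → (1.38934, -1.0268, 0.28165)–(1.15716, -1.0268, 0.4157)  len=0.2681
  (v16,v1,v17) [-+-] → (1.15716, -1.0268, 0.4157)–(1.15716, -1.0268, -0.1476)  len=0.5633
  (v17,v1,v2) [-++] → (1.15716, -1.0268, -0.1476)–(1.15716, -1.0268, -0.4157)  len=0.2681
  (v17,v2,v15) [-+-] → (1.15716, -1.0268, -0.4157)–(1.50279, -1.0268, -0.216158)  len=0.3991
  (v15,v2,v0) [-++] → (1.50279, -1.0268, -0.216158)–(1.87718, -1.0268, 0)  len=0.4323

Chained into 2 loop(s):
  loop 1: 6 segments, perimeter = 2.4942
  loop 2: 6 segments, perimeter = 2.4942
Total perimeter = 4.988


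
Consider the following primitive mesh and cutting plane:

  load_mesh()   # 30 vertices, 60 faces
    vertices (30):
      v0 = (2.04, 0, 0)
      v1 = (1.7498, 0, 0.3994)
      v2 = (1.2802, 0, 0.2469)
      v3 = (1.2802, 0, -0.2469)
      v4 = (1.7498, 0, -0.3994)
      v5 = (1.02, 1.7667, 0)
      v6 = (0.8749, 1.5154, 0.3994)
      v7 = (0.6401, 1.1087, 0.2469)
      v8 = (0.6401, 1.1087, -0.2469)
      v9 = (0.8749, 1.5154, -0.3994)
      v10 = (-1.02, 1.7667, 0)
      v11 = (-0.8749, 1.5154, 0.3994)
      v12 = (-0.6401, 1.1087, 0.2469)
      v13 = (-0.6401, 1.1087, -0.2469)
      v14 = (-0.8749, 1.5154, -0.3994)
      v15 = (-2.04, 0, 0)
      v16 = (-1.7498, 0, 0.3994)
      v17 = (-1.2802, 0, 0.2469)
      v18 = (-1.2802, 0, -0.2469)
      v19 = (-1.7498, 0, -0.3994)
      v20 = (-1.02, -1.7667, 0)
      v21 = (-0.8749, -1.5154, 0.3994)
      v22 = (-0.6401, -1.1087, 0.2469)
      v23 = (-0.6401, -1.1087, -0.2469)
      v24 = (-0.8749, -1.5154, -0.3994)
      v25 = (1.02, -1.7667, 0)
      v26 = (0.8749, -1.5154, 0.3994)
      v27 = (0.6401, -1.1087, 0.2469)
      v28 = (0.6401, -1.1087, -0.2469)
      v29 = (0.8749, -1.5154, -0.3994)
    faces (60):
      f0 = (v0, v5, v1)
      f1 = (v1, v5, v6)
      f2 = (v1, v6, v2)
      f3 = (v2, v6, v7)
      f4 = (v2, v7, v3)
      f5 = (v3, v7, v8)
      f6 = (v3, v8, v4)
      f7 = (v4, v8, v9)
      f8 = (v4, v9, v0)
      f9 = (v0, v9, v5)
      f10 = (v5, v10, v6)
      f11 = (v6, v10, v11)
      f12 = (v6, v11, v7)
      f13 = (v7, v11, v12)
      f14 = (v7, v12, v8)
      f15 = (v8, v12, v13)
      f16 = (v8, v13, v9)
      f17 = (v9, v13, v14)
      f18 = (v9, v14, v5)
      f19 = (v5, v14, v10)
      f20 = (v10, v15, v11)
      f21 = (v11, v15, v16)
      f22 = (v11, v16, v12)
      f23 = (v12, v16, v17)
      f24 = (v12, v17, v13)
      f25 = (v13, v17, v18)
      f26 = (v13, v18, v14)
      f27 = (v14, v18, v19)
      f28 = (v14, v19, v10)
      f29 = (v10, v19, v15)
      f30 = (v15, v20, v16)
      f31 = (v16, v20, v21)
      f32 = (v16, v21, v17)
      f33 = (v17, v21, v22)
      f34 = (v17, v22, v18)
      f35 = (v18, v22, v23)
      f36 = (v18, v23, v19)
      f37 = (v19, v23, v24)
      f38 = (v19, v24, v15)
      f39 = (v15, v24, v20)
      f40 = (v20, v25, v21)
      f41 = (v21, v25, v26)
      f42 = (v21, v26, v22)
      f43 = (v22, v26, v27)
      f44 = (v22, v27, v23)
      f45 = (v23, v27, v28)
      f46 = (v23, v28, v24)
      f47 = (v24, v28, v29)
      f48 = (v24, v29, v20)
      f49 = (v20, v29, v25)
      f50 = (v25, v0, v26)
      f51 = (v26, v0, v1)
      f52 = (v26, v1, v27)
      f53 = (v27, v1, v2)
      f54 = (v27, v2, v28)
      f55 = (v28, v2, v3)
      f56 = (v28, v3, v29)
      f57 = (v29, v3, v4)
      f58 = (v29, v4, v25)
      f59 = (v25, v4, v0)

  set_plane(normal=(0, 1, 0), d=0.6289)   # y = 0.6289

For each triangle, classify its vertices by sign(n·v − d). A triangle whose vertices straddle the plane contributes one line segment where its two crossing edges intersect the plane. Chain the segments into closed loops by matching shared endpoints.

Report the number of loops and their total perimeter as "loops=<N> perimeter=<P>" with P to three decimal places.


loops=2 perimeter=4.937

Straddling triangles (20 of 60):
  (v0,v5,v1) [-+-] → (1.67691, 0.6289, 0)–(1.49001, 0.6289, 0.257224)  len=0.3180
  (v1,v5,v6) [-++] → (1.49001, 0.6289, 0.257224)–(1.38671, 0.6289, 0.3994)  len=0.1757
  (v1,v6,v2) [-+-] → (1.38671, 0.6289, 0.3994)–(1.112, 0.6289, 0.310188)  len=0.2888
  (v2,v6,v7) [-++] → (1.112, 0.6289, 0.310188)–(0.917109, 0.6289, 0.2469)  len=0.2049
  (v2,v7,v3) [-+-] → (0.917109, 0.6289, 0.2469)–(0.917109, 0.6289, 0.0332036)  len=0.2137
  (v3,v7,v8) [-++] → (0.917109, 0.6289, 0.0332036)–(0.917109, 0.6289, -0.2469)  len=0.2801
  (v3,v8,v4) [-+-] → (0.917109, 0.6289, -0.2469)–(1.12033, 0.6289, -0.312896)  len=0.2137
  (v4,v8,v9) [-++] → (1.12033, 0.6289, -0.312896)–(1.38671, 0.6289, -0.3994)  len=0.2801
  (v4,v9,v0) [-+-] → (1.38671, 0.6289, -0.3994)–(1.55648, 0.6289, -0.165753)  len=0.2888
  (v0,v9,v5) [-++] → (1.55648, 0.6289, -0.165753)–(1.67691, 0.6289, 0)  len=0.2049
  (v10,v15,v11) [+-+] → (-1.67691, 0.6289, 0)–(-1.55648, 0.6289, 0.165753)  len=0.2049
  (v11,v15,v16) [+--] → (-1.55648, 0.6289, 0.165753)–(-1.38671, 0.6289, 0.3994)  len=0.2888
  (v11,v16,v12) [+-+] → (-1.38671, 0.6289, 0.3994)–(-1.12033, 0.6289, 0.312896)  len=0.2801
  (v12,v16,v17) [+--] → (-1.12033, 0.6289, 0.312896)–(-0.917109, 0.6289, 0.2469)  len=0.2137
  (v12,v17,v13) [+-+] → (-0.917109, 0.6289, 0.2469)–(-0.917109, 0.6289, -0.0332036)  len=0.2801
  (v13,v17,v18) [+--] → (-0.917109, 0.6289, -0.0332036)–(-0.917109, 0.6289, -0.2469)  len=0.2137
  (v13,v18,v14) [+-+] → (-0.917109, 0.6289, -0.2469)–(-1.112, 0.6289, -0.310188)  len=0.2049
  (v14,v18,v19) [+--] → (-1.112, 0.6289, -0.310188)–(-1.38671, 0.6289, -0.3994)  len=0.2888
  (v14,v19,v10) [+-+] → (-1.38671, 0.6289, -0.3994)–(-1.49001, 0.6289, -0.257224)  len=0.1757
  (v10,v19,v15) [+--] → (-1.49001, 0.6289, -0.257224)–(-1.67691, 0.6289, 0)  len=0.3180

Chained into 2 loop(s):
  loop 1: 10 segments, perimeter = 2.4687
  loop 2: 10 segments, perimeter = 2.4687
Total perimeter = 4.937


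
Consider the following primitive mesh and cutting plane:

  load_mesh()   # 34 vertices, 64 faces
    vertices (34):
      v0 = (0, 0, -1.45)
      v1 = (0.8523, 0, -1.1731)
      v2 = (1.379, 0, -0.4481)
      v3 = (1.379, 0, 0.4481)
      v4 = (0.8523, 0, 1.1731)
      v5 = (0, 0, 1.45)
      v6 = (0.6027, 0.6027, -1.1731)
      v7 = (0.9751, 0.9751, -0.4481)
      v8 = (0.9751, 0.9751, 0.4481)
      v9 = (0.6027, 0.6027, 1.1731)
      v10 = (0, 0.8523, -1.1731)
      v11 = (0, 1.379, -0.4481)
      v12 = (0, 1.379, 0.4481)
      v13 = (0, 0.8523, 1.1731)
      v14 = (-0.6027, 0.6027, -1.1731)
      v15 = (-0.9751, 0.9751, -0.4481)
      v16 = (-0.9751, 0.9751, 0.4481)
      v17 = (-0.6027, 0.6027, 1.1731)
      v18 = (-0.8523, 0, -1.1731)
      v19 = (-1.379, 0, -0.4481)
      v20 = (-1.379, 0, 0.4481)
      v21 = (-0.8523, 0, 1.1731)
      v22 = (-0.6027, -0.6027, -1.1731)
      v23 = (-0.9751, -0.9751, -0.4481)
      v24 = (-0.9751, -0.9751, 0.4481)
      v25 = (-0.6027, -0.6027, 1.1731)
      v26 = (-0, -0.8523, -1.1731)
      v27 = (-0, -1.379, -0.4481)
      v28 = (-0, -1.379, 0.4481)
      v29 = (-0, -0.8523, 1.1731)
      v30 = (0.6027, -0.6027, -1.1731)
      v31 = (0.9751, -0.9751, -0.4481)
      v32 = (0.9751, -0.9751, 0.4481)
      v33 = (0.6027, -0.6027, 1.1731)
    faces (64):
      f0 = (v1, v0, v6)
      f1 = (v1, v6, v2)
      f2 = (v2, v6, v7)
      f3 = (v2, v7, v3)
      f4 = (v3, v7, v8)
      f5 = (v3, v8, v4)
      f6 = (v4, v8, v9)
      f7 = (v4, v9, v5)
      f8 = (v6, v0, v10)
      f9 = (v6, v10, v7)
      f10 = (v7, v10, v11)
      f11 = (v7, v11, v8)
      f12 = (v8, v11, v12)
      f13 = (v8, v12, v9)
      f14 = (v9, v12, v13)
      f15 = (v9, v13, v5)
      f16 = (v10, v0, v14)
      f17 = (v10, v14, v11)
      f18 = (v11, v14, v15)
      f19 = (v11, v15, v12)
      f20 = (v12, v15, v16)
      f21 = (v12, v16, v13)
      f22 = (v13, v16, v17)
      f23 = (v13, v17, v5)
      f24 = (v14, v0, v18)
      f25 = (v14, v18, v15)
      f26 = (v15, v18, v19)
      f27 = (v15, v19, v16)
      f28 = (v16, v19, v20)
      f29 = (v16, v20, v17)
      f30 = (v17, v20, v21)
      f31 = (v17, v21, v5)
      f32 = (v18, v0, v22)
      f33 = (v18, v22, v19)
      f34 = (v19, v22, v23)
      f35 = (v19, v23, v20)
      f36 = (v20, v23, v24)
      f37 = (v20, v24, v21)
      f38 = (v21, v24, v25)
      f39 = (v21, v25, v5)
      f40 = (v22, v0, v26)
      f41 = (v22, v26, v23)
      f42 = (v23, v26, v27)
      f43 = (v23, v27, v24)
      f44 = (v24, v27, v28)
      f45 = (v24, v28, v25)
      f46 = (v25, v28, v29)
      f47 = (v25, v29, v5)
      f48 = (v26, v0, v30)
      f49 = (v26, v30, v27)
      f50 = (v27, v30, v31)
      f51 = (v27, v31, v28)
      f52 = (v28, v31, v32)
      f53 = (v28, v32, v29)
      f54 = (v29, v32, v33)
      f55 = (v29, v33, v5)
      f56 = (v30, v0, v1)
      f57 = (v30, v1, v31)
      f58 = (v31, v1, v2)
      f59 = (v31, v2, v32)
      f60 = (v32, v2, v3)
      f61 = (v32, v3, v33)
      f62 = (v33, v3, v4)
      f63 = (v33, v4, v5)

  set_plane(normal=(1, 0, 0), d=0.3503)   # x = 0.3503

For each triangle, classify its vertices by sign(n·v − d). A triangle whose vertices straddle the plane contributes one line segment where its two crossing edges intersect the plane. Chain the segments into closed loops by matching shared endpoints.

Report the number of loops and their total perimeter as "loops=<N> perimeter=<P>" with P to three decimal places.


Straddling triangles (20 of 64):
  (v1,v0,v6) [+-+] → (0.3503, 0, -1.33619)–(0.3503, 0.3503, -1.28906)  len=0.3535
  (v4,v9,v5) [++-] → (0.3503, 0.3503, 1.28906)–(0.3503, 0, 1.33619)  len=0.3535
  (v6,v0,v10) [+--] → (0.3503, 0.3503, -1.28906)–(0.3503, 0.707228, -1.1731)  len=0.3753
  (v6,v10,v7) [+-+] → (0.3503, 0.707228, -1.1731)–(0.3503, 0.896415, -0.912647)  len=0.3219
  (v7,v10,v11) [+--] → (0.3503, 0.896415, -0.912647)–(0.3503, 1.2339, -0.4481)  len=0.5742
  (v7,v11,v8) [+-+] → (0.3503, 1.2339, -0.4481)–(0.3503, 1.2339, -0.126144)  len=0.3220
  (v8,v11,v12) [+--] → (0.3503, 1.2339, -0.126144)–(0.3503, 1.2339, 0.4481)  len=0.5742
  (v8,v12,v9) [+-+] → (0.3503, 1.2339, 0.4481)–(0.3503, 0.927801, 0.869483)  len=0.5208
  (v9,v12,v13) [+--] → (0.3503, 0.927801, 0.869483)–(0.3503, 0.707228, 1.1731)  len=0.3753
  (v9,v13,v5) [+--] → (0.3503, 0.707228, 1.1731)–(0.3503, 0.3503, 1.28906)  len=0.3753
  (v26,v0,v30) [--+] → (0.3503, -0.3503, -1.28906)–(0.3503, -0.707228, -1.1731)  len=0.3753
  (v26,v30,v27) [-+-] → (0.3503, -0.707228, -1.1731)–(0.3503, -0.927801, -0.869483)  len=0.3753
  (v27,v30,v31) [-++] → (0.3503, -0.927801, -0.869483)–(0.3503, -1.2339, -0.4481)  len=0.5208
  (v27,v31,v28) [-+-] → (0.3503, -1.2339, -0.4481)–(0.3503, -1.2339, 0.126144)  len=0.5742
  (v28,v31,v32) [-++] → (0.3503, -1.2339, 0.126144)–(0.3503, -1.2339, 0.4481)  len=0.3220
  (v28,v32,v29) [-+-] → (0.3503, -1.2339, 0.4481)–(0.3503, -0.896415, 0.912647)  len=0.5742
  (v29,v32,v33) [-++] → (0.3503, -0.896415, 0.912647)–(0.3503, -0.707228, 1.1731)  len=0.3219
  (v29,v33,v5) [-+-] → (0.3503, -0.707228, 1.1731)–(0.3503, -0.3503, 1.28906)  len=0.3753
  (v30,v0,v1) [+-+] → (0.3503, -0.3503, -1.28906)–(0.3503, 0, -1.33619)  len=0.3535
  (v33,v4,v5) [++-] → (0.3503, 0, 1.33619)–(0.3503, -0.3503, 1.28906)  len=0.3535

Chained into 1 loop(s):
  loop 1: 20 segments, perimeter = 8.2918
Total perimeter = 8.292

loops=1 perimeter=8.292


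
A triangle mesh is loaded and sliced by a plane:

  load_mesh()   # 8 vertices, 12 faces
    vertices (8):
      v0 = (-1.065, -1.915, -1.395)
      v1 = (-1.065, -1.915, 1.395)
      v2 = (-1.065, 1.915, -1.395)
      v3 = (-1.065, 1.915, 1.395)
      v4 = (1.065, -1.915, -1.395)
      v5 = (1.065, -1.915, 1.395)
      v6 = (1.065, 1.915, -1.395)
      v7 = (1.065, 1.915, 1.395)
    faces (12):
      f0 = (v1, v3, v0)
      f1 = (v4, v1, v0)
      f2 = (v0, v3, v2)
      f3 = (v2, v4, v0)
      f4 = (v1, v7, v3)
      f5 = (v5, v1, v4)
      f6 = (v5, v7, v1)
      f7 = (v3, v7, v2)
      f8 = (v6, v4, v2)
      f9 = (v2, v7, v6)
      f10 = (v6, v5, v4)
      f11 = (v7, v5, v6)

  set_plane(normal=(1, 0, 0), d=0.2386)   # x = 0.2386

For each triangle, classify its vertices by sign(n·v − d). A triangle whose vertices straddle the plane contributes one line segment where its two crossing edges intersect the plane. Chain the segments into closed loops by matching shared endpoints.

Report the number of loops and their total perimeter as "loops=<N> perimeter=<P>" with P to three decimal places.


Straddling triangles (8 of 12):
  (v4,v1,v0) [+--] → (0.2386, -1.915, -0.312532)–(0.2386, -1.915, -1.395)  len=1.0825
  (v2,v4,v0) [-+-] → (0.2386, -0.429032, -1.395)–(0.2386, -1.915, -1.395)  len=1.4860
  (v1,v7,v3) [-+-] → (0.2386, 0.429032, 1.395)–(0.2386, 1.915, 1.395)  len=1.4860
  (v5,v1,v4) [+-+] → (0.2386, -1.915, 1.395)–(0.2386, -1.915, -0.312532)  len=1.7075
  (v5,v7,v1) [++-] → (0.2386, 0.429032, 1.395)–(0.2386, -1.915, 1.395)  len=2.3440
  (v3,v7,v2) [-+-] → (0.2386, 1.915, 1.395)–(0.2386, 1.915, 0.312532)  len=1.0825
  (v6,v4,v2) [++-] → (0.2386, -0.429032, -1.395)–(0.2386, 1.915, -1.395)  len=2.3440
  (v2,v7,v6) [-++] → (0.2386, 1.915, 0.312532)–(0.2386, 1.915, -1.395)  len=1.7075

Chained into 1 loop(s):
  loop 1: 8 segments, perimeter = 13.2400
Total perimeter = 13.240

loops=1 perimeter=13.240


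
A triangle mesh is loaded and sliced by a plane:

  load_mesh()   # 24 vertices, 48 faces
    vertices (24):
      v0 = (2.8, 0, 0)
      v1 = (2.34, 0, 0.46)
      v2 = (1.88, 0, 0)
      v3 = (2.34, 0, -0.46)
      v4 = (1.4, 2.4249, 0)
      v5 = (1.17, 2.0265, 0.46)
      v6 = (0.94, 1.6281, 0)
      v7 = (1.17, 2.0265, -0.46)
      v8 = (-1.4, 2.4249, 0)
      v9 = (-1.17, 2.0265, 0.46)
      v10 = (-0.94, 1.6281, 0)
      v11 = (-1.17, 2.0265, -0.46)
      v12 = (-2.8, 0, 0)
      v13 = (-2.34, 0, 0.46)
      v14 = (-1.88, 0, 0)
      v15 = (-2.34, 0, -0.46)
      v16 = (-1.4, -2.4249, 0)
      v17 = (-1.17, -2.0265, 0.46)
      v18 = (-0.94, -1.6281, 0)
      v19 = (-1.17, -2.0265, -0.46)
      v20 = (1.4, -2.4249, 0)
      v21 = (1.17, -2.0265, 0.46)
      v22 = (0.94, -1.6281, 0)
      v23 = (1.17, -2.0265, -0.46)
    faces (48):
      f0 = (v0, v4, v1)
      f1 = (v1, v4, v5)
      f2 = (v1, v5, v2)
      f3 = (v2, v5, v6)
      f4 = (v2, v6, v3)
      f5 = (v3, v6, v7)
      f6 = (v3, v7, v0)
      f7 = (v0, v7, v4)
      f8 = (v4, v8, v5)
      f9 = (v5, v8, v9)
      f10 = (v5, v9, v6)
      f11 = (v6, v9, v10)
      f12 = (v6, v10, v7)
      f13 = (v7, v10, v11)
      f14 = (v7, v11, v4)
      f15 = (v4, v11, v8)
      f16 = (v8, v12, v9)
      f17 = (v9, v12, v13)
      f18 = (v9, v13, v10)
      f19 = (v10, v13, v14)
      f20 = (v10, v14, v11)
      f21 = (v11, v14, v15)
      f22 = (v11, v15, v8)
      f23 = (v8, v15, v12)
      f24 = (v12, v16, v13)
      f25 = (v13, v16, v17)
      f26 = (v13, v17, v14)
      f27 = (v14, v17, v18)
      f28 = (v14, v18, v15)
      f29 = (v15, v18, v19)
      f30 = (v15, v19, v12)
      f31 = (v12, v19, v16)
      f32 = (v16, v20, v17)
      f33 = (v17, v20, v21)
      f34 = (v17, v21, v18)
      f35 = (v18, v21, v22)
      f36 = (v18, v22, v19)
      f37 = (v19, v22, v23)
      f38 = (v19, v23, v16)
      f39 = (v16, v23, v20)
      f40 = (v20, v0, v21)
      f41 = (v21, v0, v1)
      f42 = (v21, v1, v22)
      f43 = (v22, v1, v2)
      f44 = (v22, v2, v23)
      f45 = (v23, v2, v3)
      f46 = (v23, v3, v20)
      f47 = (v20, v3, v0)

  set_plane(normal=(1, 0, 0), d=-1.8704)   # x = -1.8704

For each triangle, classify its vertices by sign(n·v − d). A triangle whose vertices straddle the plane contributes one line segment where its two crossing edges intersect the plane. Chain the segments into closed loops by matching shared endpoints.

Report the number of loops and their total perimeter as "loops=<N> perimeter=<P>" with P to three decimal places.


Straddling triangles (16 of 48):
  (v8,v12,v9) [+-+] → (-1.8704, 1.61013, 0)–(-1.8704, 1.15573, 0.262341)  len=0.5247
  (v9,v12,v13) [+--] → (-1.8704, 1.15573, 0.262341)–(-1.8704, 0.813371, 0.46)  len=0.3953
  (v9,v13,v10) [+-+] → (-1.8704, 0.813371, 0.46)–(-1.8704, 0.546111, 0.305703)  len=0.3086
  (v10,v13,v14) [+--] → (-1.8704, 0.546111, 0.305703)–(-1.8704, 0.0166274, 0)  len=0.6114
  (v10,v14,v11) [+-+] → (-1.8704, 0.0166274, 0)–(-1.8704, 0.0274006, -0.00621972)  len=0.0124
  (v11,v14,v15) [+--] → (-1.8704, 0.0274006, -0.00621972)–(-1.8704, 0.813371, -0.46)  len=0.9076
  (v11,v15,v8) [+-+] → (-1.8704, 0.813371, -0.46)–(-1.8704, 1.21142, -0.230196)  len=0.4596
  (v8,v15,v12) [+--] → (-1.8704, 1.21142, -0.230196)–(-1.8704, 1.61013, 0)  len=0.4604
  (v12,v16,v13) [-+-] → (-1.8704, -1.61013, 0)–(-1.8704, -1.21142, 0.230196)  len=0.4604
  (v13,v16,v17) [-++] → (-1.8704, -1.21142, 0.230196)–(-1.8704, -0.813371, 0.46)  len=0.4596
  (v13,v17,v14) [-+-] → (-1.8704, -0.813371, 0.46)–(-1.8704, -0.0274006, 0.00621972)  len=0.9076
  (v14,v17,v18) [-++] → (-1.8704, -0.0274006, 0.00621972)–(-1.8704, -0.0166274, 0)  len=0.0124
  (v14,v18,v15) [-+-] → (-1.8704, -0.0166274, 0)–(-1.8704, -0.546111, -0.305703)  len=0.6114
  (v15,v18,v19) [-++] → (-1.8704, -0.546111, -0.305703)–(-1.8704, -0.813371, -0.46)  len=0.3086
  (v15,v19,v12) [-+-] → (-1.8704, -0.813371, -0.46)–(-1.8704, -1.15573, -0.262341)  len=0.3953
  (v12,v19,v16) [-++] → (-1.8704, -1.15573, -0.262341)–(-1.8704, -1.61013, 0)  len=0.5247

Chained into 2 loop(s):
  loop 1: 8 segments, perimeter = 3.6800
  loop 2: 8 segments, perimeter = 3.6800
Total perimeter = 7.360

loops=2 perimeter=7.360


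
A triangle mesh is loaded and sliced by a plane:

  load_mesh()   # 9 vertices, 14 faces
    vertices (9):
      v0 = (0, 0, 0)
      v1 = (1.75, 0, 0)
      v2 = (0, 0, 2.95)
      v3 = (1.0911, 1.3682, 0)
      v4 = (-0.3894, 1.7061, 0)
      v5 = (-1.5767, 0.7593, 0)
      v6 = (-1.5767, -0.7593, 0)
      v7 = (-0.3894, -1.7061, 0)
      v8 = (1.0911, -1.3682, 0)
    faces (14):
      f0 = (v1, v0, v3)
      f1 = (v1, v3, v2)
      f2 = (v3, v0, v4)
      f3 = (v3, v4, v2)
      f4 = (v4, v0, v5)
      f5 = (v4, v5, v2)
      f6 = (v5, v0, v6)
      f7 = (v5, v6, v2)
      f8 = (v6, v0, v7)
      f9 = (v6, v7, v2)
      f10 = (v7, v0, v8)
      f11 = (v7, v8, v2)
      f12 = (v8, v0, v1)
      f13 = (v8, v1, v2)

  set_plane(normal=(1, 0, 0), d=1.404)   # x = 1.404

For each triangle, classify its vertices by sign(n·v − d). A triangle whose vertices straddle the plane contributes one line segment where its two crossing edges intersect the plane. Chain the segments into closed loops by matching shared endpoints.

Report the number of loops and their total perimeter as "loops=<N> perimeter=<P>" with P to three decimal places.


Straddling triangles (4 of 14):
  (v1,v0,v3) [+--] → (1.404, 0, 0)–(1.404, 0.718466, 0)  len=0.7185
  (v1,v3,v2) [+--] → (1.404, 0.718466, 0)–(1.404, 0, 0.583257)  len=0.9254
  (v8,v0,v1) [--+] → (1.404, 0, 0)–(1.404, -0.718466, 0)  len=0.7185
  (v8,v1,v2) [-+-] → (1.404, -0.718466, 0)–(1.404, 0, 0.583257)  len=0.9254

Chained into 1 loop(s):
  loop 1: 4 segments, perimeter = 3.2878
Total perimeter = 3.288

loops=1 perimeter=3.288


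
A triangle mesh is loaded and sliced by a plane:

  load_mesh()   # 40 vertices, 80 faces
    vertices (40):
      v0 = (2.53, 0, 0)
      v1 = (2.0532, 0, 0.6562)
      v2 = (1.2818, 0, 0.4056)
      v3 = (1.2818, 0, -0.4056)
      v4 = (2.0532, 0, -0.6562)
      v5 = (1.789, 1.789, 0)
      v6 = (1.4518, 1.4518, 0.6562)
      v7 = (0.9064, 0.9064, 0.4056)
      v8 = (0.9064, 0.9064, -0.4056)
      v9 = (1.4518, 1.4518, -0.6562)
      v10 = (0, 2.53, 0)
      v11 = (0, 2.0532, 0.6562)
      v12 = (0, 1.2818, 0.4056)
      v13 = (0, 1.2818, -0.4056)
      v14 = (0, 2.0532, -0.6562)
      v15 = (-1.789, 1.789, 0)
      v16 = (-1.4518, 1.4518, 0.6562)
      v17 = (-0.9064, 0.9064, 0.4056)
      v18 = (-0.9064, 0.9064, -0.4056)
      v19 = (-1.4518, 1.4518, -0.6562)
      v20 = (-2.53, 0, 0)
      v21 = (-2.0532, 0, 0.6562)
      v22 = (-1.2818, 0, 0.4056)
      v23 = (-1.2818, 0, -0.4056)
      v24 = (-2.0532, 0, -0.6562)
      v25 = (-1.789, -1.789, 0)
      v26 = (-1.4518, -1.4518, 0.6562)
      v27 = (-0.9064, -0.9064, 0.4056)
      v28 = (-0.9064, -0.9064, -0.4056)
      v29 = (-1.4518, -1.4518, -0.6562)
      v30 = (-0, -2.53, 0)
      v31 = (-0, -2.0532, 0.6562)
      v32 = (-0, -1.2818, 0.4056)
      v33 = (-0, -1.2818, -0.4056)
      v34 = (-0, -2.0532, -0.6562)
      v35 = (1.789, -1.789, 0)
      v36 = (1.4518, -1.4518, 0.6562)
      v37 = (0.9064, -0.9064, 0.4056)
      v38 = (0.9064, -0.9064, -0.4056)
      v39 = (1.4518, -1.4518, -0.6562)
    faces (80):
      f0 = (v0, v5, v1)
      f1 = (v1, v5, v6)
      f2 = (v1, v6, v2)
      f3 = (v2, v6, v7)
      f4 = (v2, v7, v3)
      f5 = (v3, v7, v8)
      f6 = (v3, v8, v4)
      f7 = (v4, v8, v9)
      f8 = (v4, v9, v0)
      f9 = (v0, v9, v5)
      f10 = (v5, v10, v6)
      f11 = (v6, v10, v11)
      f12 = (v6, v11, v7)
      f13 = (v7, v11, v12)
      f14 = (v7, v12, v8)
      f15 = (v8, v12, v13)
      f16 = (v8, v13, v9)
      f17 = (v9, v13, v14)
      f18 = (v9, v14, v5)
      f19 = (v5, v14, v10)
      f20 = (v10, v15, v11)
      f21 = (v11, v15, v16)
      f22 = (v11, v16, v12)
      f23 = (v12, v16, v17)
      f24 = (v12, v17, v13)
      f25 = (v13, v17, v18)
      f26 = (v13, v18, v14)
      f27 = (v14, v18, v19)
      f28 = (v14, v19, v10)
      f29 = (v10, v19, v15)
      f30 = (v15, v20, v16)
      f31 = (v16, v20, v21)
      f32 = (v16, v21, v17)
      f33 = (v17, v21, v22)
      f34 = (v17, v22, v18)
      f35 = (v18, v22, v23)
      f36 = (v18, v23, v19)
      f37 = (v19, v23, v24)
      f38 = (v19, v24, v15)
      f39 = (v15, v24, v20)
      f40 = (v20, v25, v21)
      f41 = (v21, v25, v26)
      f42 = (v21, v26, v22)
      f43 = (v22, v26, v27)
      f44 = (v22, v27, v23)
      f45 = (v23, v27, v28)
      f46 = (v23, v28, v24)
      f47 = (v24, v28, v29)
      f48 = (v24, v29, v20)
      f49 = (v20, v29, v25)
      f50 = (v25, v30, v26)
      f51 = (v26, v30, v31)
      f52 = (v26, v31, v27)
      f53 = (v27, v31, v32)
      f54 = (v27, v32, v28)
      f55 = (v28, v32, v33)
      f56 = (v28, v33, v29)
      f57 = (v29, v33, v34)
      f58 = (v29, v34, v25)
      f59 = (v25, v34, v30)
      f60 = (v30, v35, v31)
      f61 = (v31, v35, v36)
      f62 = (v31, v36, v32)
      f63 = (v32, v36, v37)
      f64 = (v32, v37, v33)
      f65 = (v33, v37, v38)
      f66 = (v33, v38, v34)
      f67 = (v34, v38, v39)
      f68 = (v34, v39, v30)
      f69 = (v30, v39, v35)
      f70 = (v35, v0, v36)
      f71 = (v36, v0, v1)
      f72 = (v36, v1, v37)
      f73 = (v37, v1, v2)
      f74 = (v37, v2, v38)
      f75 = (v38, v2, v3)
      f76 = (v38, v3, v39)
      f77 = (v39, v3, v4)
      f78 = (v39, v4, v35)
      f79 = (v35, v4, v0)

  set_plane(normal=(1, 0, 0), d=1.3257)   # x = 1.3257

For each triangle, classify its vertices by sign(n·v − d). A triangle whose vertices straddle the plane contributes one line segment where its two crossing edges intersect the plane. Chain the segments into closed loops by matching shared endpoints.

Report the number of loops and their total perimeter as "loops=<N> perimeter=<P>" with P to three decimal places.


Straddling triangles (22 of 80):
  (v1,v6,v2) [++-] → (1.3257, 0.374906, 0.470314)–(1.3257, 0, 0.419862)  len=0.3783
  (v2,v6,v7) [-+-] → (1.3257, 0.374906, 0.470314)–(1.3257, 1.3257, 0.59826)  len=0.9594
  (v3,v8,v4) [--+] → (1.3257, 0.574997, -0.497226)–(1.3257, 0, -0.419862)  len=0.5802
  (v4,v8,v9) [+-+] → (1.3257, 0.574997, -0.497226)–(1.3257, 1.3257, -0.59826)  len=0.7575
  (v5,v10,v6) [+-+] → (1.3257, 1.9809, 0)–(1.3257, 1.54545, 0.599204)  len=0.7407
  (v6,v10,v11) [+--] → (1.3257, 1.54545, 0.599204)–(1.3257, 1.50404, 0.6562)  len=0.0705
  (v6,v11,v7) [+--] → (1.3257, 1.50404, 0.6562)–(1.3257, 1.3257, 0.59826)  len=0.1875
  (v8,v13,v9) [--+] → (1.3257, 1.43703, -0.634433)–(1.3257, 1.3257, -0.59826)  len=0.1171
  (v9,v13,v14) [+--] → (1.3257, 1.43703, -0.634433)–(1.3257, 1.50404, -0.6562)  len=0.0704
  (v9,v14,v5) [+-+] → (1.3257, 1.50404, -0.6562)–(1.3257, 1.85742, -0.169937)  len=0.6011
  (v5,v14,v10) [+--] → (1.3257, 1.85742, -0.169937)–(1.3257, 1.9809, 0)  len=0.2101
  (v30,v35,v31) [-+-] → (1.3257, -1.9809, 0)–(1.3257, -1.85742, 0.169937)  len=0.2101
  (v31,v35,v36) [-++] → (1.3257, -1.85742, 0.169937)–(1.3257, -1.50404, 0.6562)  len=0.6011
  (v31,v36,v32) [-+-] → (1.3257, -1.50404, 0.6562)–(1.3257, -1.43703, 0.634433)  len=0.0704
  (v32,v36,v37) [-+-] → (1.3257, -1.43703, 0.634433)–(1.3257, -1.3257, 0.59826)  len=0.1171
  (v34,v38,v39) [--+] → (1.3257, -1.3257, -0.59826)–(1.3257, -1.50404, -0.6562)  len=0.1875
  (v34,v39,v30) [-+-] → (1.3257, -1.50404, -0.6562)–(1.3257, -1.54545, -0.599204)  len=0.0705
  (v30,v39,v35) [-++] → (1.3257, -1.54545, -0.599204)–(1.3257, -1.9809, 0)  len=0.7407
  (v36,v1,v37) [++-] → (1.3257, -0.574997, 0.497226)–(1.3257, -1.3257, 0.59826)  len=0.7575
  (v37,v1,v2) [-+-] → (1.3257, -0.574997, 0.497226)–(1.3257, 0, 0.419862)  len=0.5802
  (v38,v3,v39) [--+] → (1.3257, -0.374906, -0.470314)–(1.3257, -1.3257, -0.59826)  len=0.9594
  (v39,v3,v4) [+-+] → (1.3257, -0.374906, -0.470314)–(1.3257, 0, -0.419862)  len=0.3783

Chained into 1 loop(s):
  loop 1: 22 segments, perimeter = 9.3453
Total perimeter = 9.345

loops=1 perimeter=9.345
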